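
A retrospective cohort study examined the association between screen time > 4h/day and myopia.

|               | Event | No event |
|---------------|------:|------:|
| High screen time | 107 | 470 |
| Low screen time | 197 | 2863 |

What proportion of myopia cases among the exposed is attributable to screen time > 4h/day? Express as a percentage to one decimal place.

Cells: a = 107, b = 470, c = 197, d = 2863.
Risk in exposed = 107/577 = 0.18544; risk in unexposed = 197/3060 = 0.06438.
RR = 0.18544/0.06438 = 2.88047
AR% = (RR − 1)/RR × 100 = (2.88047 − 1)/2.88047 × 100 = 65.2834%

65.3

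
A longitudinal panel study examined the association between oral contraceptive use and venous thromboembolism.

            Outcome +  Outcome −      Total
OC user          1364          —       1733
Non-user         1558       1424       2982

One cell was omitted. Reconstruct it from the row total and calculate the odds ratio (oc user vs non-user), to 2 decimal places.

The missing cell is in the exposed row: 1733 − 1364 = 369.
So a = 1364, b = 369, c = 1558, d = 1424.
OR = (a·d)/(b·c) = (1364 × 1424) / (369 × 1558) = 1942336 / 574902 = 3.37855

3.38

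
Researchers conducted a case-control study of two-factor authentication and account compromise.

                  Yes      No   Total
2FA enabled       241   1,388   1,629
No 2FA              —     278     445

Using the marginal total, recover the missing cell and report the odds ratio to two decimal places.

The missing cell is in the unexposed row: 445 − 278 = 167.
So a = 241, b = 1388, c = 167, d = 278.
OR = (a·d)/(b·c) = (241 × 278) / (1388 × 167) = 66998 / 231796 = 0.28904

0.29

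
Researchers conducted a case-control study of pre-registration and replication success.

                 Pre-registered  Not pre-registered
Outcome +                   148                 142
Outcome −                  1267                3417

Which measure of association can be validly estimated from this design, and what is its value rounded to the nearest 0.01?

2.81

Reading the table with exposure as columns: a = 148 (Pre-registered, case), b = 1267 (Pre-registered, non-case), c = 142 (Not pre-registered, case), d = 3417.
This is a case-control study: participants were sampled on outcome status, so risks in the source population cannot be estimated directly — relative risk is not valid here. The odds ratio is the appropriate measure.
OR = (a·d)/(b·c) = (148 × 3417) / (1267 × 142) = 505716 / 179914 = 2.81088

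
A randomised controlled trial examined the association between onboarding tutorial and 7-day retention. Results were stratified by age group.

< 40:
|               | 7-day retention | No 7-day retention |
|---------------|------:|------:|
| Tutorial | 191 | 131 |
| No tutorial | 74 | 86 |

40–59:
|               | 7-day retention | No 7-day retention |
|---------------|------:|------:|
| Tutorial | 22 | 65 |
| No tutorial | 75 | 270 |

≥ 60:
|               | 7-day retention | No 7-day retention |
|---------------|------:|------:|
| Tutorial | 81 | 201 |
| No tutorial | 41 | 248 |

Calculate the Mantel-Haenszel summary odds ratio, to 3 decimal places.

OR_MH = Σ(aᵢdᵢ/nᵢ) / Σ(bᵢcᵢ/nᵢ), where nᵢ is the stratum total.
Stratum 1 (< 40): n = 482; a·d/n = 191·86/482 = 34.0788; b·c/n = 131·74/482 = 20.1120
Stratum 2 (40–59): n = 432; a·d/n = 22·270/432 = 13.7500; b·c/n = 65·75/432 = 11.2847
Stratum 3 (≥ 60): n = 571; a·d/n = 81·248/571 = 35.1804; b·c/n = 201·41/571 = 14.4326
OR_MH = (34.0788 + 13.7500 + 35.1804) / (20.1120 + 11.2847 + 14.4326) = 83.0092 / 45.8293 = 1.81127

1.811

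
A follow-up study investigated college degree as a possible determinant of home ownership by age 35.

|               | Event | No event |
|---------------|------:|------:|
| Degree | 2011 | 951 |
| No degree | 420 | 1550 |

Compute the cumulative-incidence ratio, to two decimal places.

3.18

Cells: a = 2011, b = 951, c = 420, d = 1550.
Risk in exposed = 2011/2962 = 0.67893; risk in unexposed = 420/1970 = 0.21320.
RR = 0.67893 / 0.21320 = 3.18452
The risk among the exposed is 3.18 times that among the unexposed.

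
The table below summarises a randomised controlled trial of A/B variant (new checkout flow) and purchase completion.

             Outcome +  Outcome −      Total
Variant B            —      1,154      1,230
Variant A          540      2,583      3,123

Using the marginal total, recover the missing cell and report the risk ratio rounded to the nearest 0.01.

The missing cell is in the exposed row: 1230 − 1154 = 76.
So a = 76, b = 1154, c = 540, d = 2583.
RR = [a/(a+b)] / [c/(c+d)] = (76/1230) / (540/3123) = 0.06179/0.17291 = 0.35734

0.36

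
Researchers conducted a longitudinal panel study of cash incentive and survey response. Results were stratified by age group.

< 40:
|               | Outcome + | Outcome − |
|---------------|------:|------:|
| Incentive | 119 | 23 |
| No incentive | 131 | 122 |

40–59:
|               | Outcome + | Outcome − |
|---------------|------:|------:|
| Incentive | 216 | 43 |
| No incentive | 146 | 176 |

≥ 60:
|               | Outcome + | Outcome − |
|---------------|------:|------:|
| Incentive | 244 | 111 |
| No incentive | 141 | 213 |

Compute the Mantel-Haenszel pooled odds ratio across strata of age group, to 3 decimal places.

4.332

OR_MH = Σ(aᵢdᵢ/nᵢ) / Σ(bᵢcᵢ/nᵢ), where nᵢ is the stratum total.
Stratum 1 (< 40): n = 395; a·d/n = 119·122/395 = 36.7544; b·c/n = 23·131/395 = 7.6278
Stratum 2 (40–59): n = 581; a·d/n = 216·176/581 = 65.4320; b·c/n = 43·146/581 = 10.8055
Stratum 3 (≥ 60): n = 709; a·d/n = 244·213/709 = 73.3032; b·c/n = 111·141/709 = 22.0748
OR_MH = (36.7544 + 65.4320 + 73.3032) / (7.6278 + 10.8055 + 22.0748) = 175.4897 / 40.5081 = 4.33221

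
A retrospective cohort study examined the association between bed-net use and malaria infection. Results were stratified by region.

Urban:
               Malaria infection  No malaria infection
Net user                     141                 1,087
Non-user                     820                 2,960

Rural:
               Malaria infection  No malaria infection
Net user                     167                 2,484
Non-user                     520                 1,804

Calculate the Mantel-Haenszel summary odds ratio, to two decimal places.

OR_MH = Σ(aᵢdᵢ/nᵢ) / Σ(bᵢcᵢ/nᵢ), where nᵢ is the stratum total.
Stratum 1 (Urban): n = 5008; a·d/n = 141·2960/5008 = 83.3387; b·c/n = 1087·820/5008 = 177.9832
Stratum 2 (Rural): n = 4975; a·d/n = 167·1804/4975 = 60.5564; b·c/n = 2484·520/4975 = 259.6342
OR_MH = (83.3387 + 60.5564) / (177.9832 + 259.6342) = 143.8950 / 437.6174 = 0.32881

0.33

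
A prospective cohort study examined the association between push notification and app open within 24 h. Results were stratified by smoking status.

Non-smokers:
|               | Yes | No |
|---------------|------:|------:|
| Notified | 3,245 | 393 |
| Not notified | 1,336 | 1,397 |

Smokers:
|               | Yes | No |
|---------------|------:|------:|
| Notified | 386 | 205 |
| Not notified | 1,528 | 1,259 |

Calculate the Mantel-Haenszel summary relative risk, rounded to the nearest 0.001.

RR_MH = Σ(aᵢ·n₀ᵢ/nᵢ) / Σ(cᵢ·n₁ᵢ/nᵢ), with n₁ᵢ = aᵢ+bᵢ (exposed), n₀ᵢ = cᵢ+dᵢ (unexposed), nᵢ = n₁ᵢ+n₀ᵢ.
Stratum 1 (Non-smokers): n₁ = 3638, n₀ = 2733, n = 6371; a·n₀/n = 3245·2733/6371 = 1392.0240; c·n₁/n = 1336·3638/6371 = 762.8893
Stratum 2 (Smokers): n₁ = 591, n₀ = 2787, n = 3378; a·n₀/n = 386·2787/3378 = 318.4671; c·n₁/n = 1528·591/3378 = 267.3321
RR_MH = (1392.0240 + 318.4671) / (762.8893 + 267.3321) = 1710.4912 / 1030.2215 = 1.66031

1.660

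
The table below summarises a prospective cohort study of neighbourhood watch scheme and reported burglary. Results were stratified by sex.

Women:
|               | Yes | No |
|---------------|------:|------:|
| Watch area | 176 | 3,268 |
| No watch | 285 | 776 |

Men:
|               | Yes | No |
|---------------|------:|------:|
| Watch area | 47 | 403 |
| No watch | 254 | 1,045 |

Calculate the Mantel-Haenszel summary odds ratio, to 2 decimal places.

OR_MH = Σ(aᵢdᵢ/nᵢ) / Σ(bᵢcᵢ/nᵢ), where nᵢ is the stratum total.
Stratum 1 (Women): n = 4505; a·d/n = 176·776/4505 = 30.3165; b·c/n = 3268·285/4505 = 206.7436
Stratum 2 (Men): n = 1749; a·d/n = 47·1045/1749 = 28.0818; b·c/n = 403·254/1749 = 58.5260
OR_MH = (30.3165 + 28.0818) / (206.7436 + 58.5260) = 58.3983 / 265.2696 = 0.22015

0.22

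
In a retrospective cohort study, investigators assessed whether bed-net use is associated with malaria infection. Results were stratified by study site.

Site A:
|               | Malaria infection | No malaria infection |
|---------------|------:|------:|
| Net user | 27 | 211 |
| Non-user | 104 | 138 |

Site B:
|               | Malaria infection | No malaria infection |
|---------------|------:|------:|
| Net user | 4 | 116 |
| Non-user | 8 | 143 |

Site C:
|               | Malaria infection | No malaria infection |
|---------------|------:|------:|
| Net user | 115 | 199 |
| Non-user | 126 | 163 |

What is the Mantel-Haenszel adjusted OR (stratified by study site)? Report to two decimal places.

0.45

OR_MH = Σ(aᵢdᵢ/nᵢ) / Σ(bᵢcᵢ/nᵢ), where nᵢ is the stratum total.
Stratum 1 (Site A): n = 480; a·d/n = 27·138/480 = 7.7625; b·c/n = 211·104/480 = 45.7167
Stratum 2 (Site B): n = 271; a·d/n = 4·143/271 = 2.1107; b·c/n = 116·8/271 = 3.4244
Stratum 3 (Site C): n = 603; a·d/n = 115·163/603 = 31.0862; b·c/n = 199·126/603 = 41.5821
OR_MH = (7.7625 + 2.1107 + 31.0862) / (45.7167 + 3.4244 + 41.5821) = 40.9594 / 90.7231 = 0.45148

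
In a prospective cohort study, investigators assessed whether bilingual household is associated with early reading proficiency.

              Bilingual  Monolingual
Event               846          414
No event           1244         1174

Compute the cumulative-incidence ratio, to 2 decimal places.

1.55

Reading the table with exposure as columns: a = 846 (Bilingual, case), b = 1244 (Bilingual, non-case), c = 414 (Monolingual, case), d = 1174.
Risk in exposed = 846/2090 = 0.40478; risk in unexposed = 414/1588 = 0.26071.
RR = 0.40478 / 0.26071 = 1.55265
The risk among the exposed is 1.55 times that among the unexposed.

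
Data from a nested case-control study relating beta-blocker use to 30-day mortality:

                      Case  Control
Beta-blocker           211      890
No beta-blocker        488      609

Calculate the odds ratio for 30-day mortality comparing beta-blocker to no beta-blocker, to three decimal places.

0.296

Cells: a = 211, b = 890, c = 488, d = 609.
OR = (a·d)/(b·c) = (211 × 609) / (890 × 488) = 128499 / 434320 = 0.29586
Exposure is associated with lower odds of 30-day mortality (OR = 0.30 < 1).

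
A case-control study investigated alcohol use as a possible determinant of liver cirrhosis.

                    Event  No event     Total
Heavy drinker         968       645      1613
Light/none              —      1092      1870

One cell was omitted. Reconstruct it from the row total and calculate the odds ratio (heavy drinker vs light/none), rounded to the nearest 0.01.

The missing cell is in the unexposed row: 1870 − 1092 = 778.
So a = 968, b = 645, c = 778, d = 1092.
OR = (a·d)/(b·c) = (968 × 1092) / (645 × 778) = 1057056 / 501810 = 2.10649

2.11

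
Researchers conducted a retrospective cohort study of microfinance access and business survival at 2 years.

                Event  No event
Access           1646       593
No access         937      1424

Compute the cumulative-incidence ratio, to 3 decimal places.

Cells: a = 1646, b = 593, c = 937, d = 1424.
Risk in exposed = 1646/2239 = 0.73515; risk in unexposed = 937/2361 = 0.39687.
RR = 0.73515 / 0.39687 = 1.85239
The risk among the exposed is 1.85 times that among the unexposed.

1.852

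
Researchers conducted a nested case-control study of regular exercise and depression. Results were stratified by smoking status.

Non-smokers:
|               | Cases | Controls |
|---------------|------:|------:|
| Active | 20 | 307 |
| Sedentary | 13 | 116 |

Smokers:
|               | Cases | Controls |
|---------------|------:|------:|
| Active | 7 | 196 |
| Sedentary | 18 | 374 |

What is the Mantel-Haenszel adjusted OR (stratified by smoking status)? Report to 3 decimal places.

OR_MH = Σ(aᵢdᵢ/nᵢ) / Σ(bᵢcᵢ/nᵢ), where nᵢ is the stratum total.
Stratum 1 (Non-smokers): n = 456; a·d/n = 20·116/456 = 5.0877; b·c/n = 307·13/456 = 8.7522
Stratum 2 (Smokers): n = 595; a·d/n = 7·374/595 = 4.4000; b·c/n = 196·18/595 = 5.9294
OR_MH = (5.0877 + 4.4000) / (8.7522 + 5.9294) = 9.4877 / 14.6816 = 0.64623

0.646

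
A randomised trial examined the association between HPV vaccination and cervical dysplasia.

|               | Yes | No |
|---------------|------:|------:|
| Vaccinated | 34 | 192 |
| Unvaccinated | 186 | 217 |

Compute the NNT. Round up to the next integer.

4

Risk in treated group = 34/226 = 0.15044; risk in control = 186/403 = 0.46154.
Absolute risk reduction = 0.46154 − 0.15044 = 0.31110
NNT = 1 / ARR = 1 / 0.31110 = 3.214 → round up → 4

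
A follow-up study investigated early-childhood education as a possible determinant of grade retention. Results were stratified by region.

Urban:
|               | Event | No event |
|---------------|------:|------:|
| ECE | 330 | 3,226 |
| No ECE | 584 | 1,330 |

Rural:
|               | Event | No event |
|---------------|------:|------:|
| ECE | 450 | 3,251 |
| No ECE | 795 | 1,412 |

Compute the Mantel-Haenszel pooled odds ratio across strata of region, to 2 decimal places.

OR_MH = Σ(aᵢdᵢ/nᵢ) / Σ(bᵢcᵢ/nᵢ), where nᵢ is the stratum total.
Stratum 1 (Urban): n = 5470; a·d/n = 330·1330/5470 = 80.2377; b·c/n = 3226·584/5470 = 344.4212
Stratum 2 (Rural): n = 5908; a·d/n = 450·1412/5908 = 107.5491; b·c/n = 3251·795/5908 = 437.4653
OR_MH = (80.2377 + 107.5491) / (344.4212 + 437.4653) = 187.7867 / 781.8865 = 0.24017

0.24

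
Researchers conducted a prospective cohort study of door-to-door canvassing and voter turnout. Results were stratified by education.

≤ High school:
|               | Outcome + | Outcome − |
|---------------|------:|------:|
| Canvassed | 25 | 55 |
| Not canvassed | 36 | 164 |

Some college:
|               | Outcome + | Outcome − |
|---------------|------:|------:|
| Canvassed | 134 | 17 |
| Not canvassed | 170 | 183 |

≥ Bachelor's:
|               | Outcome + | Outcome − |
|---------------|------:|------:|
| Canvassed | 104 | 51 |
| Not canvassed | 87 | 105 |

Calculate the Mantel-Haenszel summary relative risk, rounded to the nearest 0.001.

RR_MH = Σ(aᵢ·n₀ᵢ/nᵢ) / Σ(cᵢ·n₁ᵢ/nᵢ), with n₁ᵢ = aᵢ+bᵢ (exposed), n₀ᵢ = cᵢ+dᵢ (unexposed), nᵢ = n₁ᵢ+n₀ᵢ.
Stratum 1 (≤ High school): n₁ = 80, n₀ = 200, n = 280; a·n₀/n = 25·200/280 = 17.8571; c·n₁/n = 36·80/280 = 10.2857
Stratum 2 (Some college): n₁ = 151, n₀ = 353, n = 504; a·n₀/n = 134·353/504 = 93.8532; c·n₁/n = 170·151/504 = 50.9325
Stratum 3 (≥ Bachelor's): n₁ = 155, n₀ = 192, n = 347; a·n₀/n = 104·192/347 = 57.5447; c·n₁/n = 87·155/347 = 38.8617
RR_MH = (17.8571 + 93.8532 + 57.5447) / (10.2857 + 50.9325 + 38.8617) = 169.2550 / 100.0799 = 1.69120

1.691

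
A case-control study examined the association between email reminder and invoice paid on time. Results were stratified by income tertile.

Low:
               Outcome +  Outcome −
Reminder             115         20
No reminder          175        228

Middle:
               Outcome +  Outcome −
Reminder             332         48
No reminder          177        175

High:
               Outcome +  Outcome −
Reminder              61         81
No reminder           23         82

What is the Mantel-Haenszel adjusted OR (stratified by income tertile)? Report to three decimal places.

5.783

OR_MH = Σ(aᵢdᵢ/nᵢ) / Σ(bᵢcᵢ/nᵢ), where nᵢ is the stratum total.
Stratum 1 (Low): n = 538; a·d/n = 115·228/538 = 48.7361; b·c/n = 20·175/538 = 6.5056
Stratum 2 (Middle): n = 732; a·d/n = 332·175/732 = 79.3716; b·c/n = 48·177/732 = 11.6066
Stratum 3 (High): n = 247; a·d/n = 61·82/247 = 20.2510; b·c/n = 81·23/247 = 7.5425
OR_MH = (48.7361 + 79.3716 + 20.2510) / (6.5056 + 11.6066 + 7.5425) = 148.3587 / 25.6546 = 5.78292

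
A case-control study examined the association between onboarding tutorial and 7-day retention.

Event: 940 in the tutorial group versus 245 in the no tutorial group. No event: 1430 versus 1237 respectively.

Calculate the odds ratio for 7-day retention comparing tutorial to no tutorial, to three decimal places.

3.319

From the description: a = 940, b = 1430, c = 245, d = 1237.
OR = (a·d)/(b·c) = (940 × 1237) / (1430 × 245) = 1162780 / 350350 = 3.31891
The odds of 7-day retention are about 3.32 times as high in the tutorial group.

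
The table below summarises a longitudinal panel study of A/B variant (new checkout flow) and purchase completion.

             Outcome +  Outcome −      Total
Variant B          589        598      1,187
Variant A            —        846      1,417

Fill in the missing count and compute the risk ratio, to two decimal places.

1.23

The missing cell is in the unexposed row: 1417 − 846 = 571.
So a = 589, b = 598, c = 571, d = 846.
RR = [a/(a+b)] / [c/(c+d)] = (589/1187) / (571/1417) = 0.49621/0.40296 = 1.23140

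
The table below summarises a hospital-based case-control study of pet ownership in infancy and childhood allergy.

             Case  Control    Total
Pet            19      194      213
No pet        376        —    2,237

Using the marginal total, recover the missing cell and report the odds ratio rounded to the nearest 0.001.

0.485

The missing cell is in the unexposed row: 2237 − 376 = 1861.
So a = 19, b = 194, c = 376, d = 1861.
OR = (a·d)/(b·c) = (19 × 1861) / (194 × 376) = 35359 / 72944 = 0.48474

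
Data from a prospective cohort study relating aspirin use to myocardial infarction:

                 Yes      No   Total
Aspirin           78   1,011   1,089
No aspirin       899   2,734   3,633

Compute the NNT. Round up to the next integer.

Risk in treated group = 78/1089 = 0.07163; risk in control = 899/3633 = 0.24745.
Absolute risk reduction = 0.24745 − 0.07163 = 0.17583
NNT = 1 / ARR = 1 / 0.17583 = 5.687 → round up → 6

6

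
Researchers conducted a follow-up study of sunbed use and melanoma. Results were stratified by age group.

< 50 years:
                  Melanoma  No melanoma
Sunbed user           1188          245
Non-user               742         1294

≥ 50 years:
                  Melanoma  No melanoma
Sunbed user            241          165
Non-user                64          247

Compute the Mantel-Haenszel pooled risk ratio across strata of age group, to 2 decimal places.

RR_MH = Σ(aᵢ·n₀ᵢ/nᵢ) / Σ(cᵢ·n₁ᵢ/nᵢ), with n₁ᵢ = aᵢ+bᵢ (exposed), n₀ᵢ = cᵢ+dᵢ (unexposed), nᵢ = n₁ᵢ+n₀ᵢ.
Stratum 1 (< 50 years): n₁ = 1433, n₀ = 2036, n = 3469; a·n₀/n = 1188·2036/3469 = 697.2522; c·n₁/n = 742·1433/3469 = 306.5108
Stratum 2 (≥ 50 years): n₁ = 406, n₀ = 311, n = 717; a·n₀/n = 241·311/717 = 104.5342; c·n₁/n = 64·406/717 = 36.2399
RR_MH = (697.2522 + 104.5342) / (306.5108 + 36.2399) = 801.7864 / 342.7507 = 2.33927

2.34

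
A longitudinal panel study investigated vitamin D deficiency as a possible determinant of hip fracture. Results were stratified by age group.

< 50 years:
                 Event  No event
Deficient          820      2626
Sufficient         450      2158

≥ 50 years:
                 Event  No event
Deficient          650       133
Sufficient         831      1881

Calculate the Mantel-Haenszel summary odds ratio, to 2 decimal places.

2.83

OR_MH = Σ(aᵢdᵢ/nᵢ) / Σ(bᵢcᵢ/nᵢ), where nᵢ is the stratum total.
Stratum 1 (< 50 years): n = 6054; a·d/n = 820·2158/6054 = 292.2960; b·c/n = 2626·450/6054 = 195.1933
Stratum 2 (≥ 50 years): n = 3495; a·d/n = 650·1881/3495 = 349.8283; b·c/n = 133·831/3495 = 31.6232
OR_MH = (292.2960 + 349.8283) / (195.1933 + 31.6232) = 642.1243 / 226.8164 = 2.83103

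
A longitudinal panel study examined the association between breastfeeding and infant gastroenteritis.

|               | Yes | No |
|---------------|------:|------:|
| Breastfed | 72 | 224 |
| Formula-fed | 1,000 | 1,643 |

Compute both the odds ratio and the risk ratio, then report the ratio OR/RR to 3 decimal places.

Cells: a = 72, b = 224, c = 1000, d = 1643.
OR = (72·1643)/(224·1000) = 118296/224000 = 0.52811
Risk in exposed = 72/296 = 0.24324; risk in unexposed = 1000/2643 = 0.37836; RR = 0.64289
OR/RR = 0.52811 / 0.64289 = 0.82146
The outcome is not rare, so the OR lies further from 1 than the RR.

0.821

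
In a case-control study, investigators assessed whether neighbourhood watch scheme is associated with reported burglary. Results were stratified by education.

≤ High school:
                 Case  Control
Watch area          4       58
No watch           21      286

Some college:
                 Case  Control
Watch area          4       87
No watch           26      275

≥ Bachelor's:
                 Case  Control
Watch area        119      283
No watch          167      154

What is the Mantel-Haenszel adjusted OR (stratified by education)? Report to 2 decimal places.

0.42

OR_MH = Σ(aᵢdᵢ/nᵢ) / Σ(bᵢcᵢ/nᵢ), where nᵢ is the stratum total.
Stratum 1 (≤ High school): n = 369; a·d/n = 4·286/369 = 3.1003; b·c/n = 58·21/369 = 3.3008
Stratum 2 (Some college): n = 392; a·d/n = 4·275/392 = 2.8061; b·c/n = 87·26/392 = 5.7704
Stratum 3 (≥ Bachelor's): n = 723; a·d/n = 119·154/723 = 25.3472; b·c/n = 283·167/723 = 65.3679
OR_MH = (3.1003 + 2.8061 + 25.3472) / (3.3008 + 5.7704 + 65.3679) = 31.2536 / 74.4391 = 0.41985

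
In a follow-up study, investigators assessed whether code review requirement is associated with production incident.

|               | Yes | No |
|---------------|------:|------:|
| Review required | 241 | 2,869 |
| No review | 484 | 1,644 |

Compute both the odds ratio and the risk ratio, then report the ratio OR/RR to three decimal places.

0.837

Cells: a = 241, b = 2869, c = 484, d = 1644.
OR = (241·1644)/(2869·484) = 396204/1388596 = 0.28533
Risk in exposed = 241/3110 = 0.07749; risk in unexposed = 484/2128 = 0.22744; RR = 0.34071
OR/RR = 0.28533 / 0.34071 = 0.83745
The outcome is not rare, so the OR lies further from 1 than the RR.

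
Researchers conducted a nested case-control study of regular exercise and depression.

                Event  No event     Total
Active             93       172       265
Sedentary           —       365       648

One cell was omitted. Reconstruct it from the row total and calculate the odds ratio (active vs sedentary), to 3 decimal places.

The missing cell is in the unexposed row: 648 − 365 = 283.
So a = 93, b = 172, c = 283, d = 365.
OR = (a·d)/(b·c) = (93 × 365) / (172 × 283) = 33945 / 48676 = 0.69737

0.697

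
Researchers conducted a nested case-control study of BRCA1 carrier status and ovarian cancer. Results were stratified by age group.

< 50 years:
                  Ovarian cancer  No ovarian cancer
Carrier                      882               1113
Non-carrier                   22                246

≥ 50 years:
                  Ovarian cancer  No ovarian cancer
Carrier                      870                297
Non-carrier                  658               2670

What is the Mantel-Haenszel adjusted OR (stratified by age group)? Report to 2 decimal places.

OR_MH = Σ(aᵢdᵢ/nᵢ) / Σ(bᵢcᵢ/nᵢ), where nᵢ is the stratum total.
Stratum 1 (< 50 years): n = 2263; a·d/n = 882·246/2263 = 95.8780; b·c/n = 1113·22/2263 = 10.8202
Stratum 2 (≥ 50 years): n = 4495; a·d/n = 870·2670/4495 = 516.7742; b·c/n = 297·658/4495 = 43.4763
OR_MH = (95.8780 + 516.7742) / (10.8202 + 43.4763) = 612.6522 / 54.2965 = 11.28347

11.28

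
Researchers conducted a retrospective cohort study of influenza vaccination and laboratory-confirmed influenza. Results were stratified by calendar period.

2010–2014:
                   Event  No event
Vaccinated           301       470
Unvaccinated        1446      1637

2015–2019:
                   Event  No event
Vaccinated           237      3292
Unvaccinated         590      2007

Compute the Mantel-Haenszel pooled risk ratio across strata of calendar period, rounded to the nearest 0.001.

RR_MH = Σ(aᵢ·n₀ᵢ/nᵢ) / Σ(cᵢ·n₁ᵢ/nᵢ), with n₁ᵢ = aᵢ+bᵢ (exposed), n₀ᵢ = cᵢ+dᵢ (unexposed), nᵢ = n₁ᵢ+n₀ᵢ.
Stratum 1 (2010–2014): n₁ = 771, n₀ = 3083, n = 3854; a·n₀/n = 301·3083/3854 = 240.7844; c·n₁/n = 1446·771/3854 = 289.2750
Stratum 2 (2015–2019): n₁ = 3529, n₀ = 2597, n = 6126; a·n₀/n = 237·2597/6126 = 100.4716; c·n₁/n = 590·3529/6126 = 339.8808
RR_MH = (240.7844 + 100.4716) / (289.2750 + 339.8808) = 341.2560 / 629.1559 = 0.54240

0.542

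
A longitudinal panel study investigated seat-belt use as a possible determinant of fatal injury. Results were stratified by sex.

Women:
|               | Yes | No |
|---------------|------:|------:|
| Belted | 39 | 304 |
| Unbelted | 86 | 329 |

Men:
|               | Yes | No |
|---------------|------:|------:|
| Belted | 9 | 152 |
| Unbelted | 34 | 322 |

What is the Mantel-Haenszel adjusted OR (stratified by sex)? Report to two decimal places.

OR_MH = Σ(aᵢdᵢ/nᵢ) / Σ(bᵢcᵢ/nᵢ), where nᵢ is the stratum total.
Stratum 1 (Women): n = 758; a·d/n = 39·329/758 = 16.9274; b·c/n = 304·86/758 = 34.4908
Stratum 2 (Men): n = 517; a·d/n = 9·322/517 = 5.6054; b·c/n = 152·34/517 = 9.9961
OR_MH = (16.9274 + 5.6054) / (34.4908 + 9.9961) = 22.5329 / 44.4869 = 0.50651

0.51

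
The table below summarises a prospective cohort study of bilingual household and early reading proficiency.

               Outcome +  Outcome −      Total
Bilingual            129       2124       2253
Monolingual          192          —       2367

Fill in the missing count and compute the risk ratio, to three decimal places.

The missing cell is in the unexposed row: 2367 − 192 = 2175.
So a = 129, b = 2124, c = 192, d = 2175.
RR = [a/(a+b)] / [c/(c+d)] = (129/2253) / (192/2367) = 0.05726/0.08112 = 0.70587

0.706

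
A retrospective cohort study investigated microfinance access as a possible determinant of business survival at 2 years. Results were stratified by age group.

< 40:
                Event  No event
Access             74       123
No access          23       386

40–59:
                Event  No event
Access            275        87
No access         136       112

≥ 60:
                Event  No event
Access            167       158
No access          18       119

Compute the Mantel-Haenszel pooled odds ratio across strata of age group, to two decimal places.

OR_MH = Σ(aᵢdᵢ/nᵢ) / Σ(bᵢcᵢ/nᵢ), where nᵢ is the stratum total.
Stratum 1 (< 40): n = 606; a·d/n = 74·386/606 = 47.1353; b·c/n = 123·23/606 = 4.6683
Stratum 2 (40–59): n = 610; a·d/n = 275·112/610 = 50.4918; b·c/n = 87·136/610 = 19.3967
Stratum 3 (≥ 60): n = 462; a·d/n = 167·119/462 = 43.0152; b·c/n = 158·18/462 = 6.1558
OR_MH = (47.1353 + 50.4918 + 43.0152) / (4.6683 + 19.3967 + 6.1558) = 140.6423 / 30.2209 = 4.65381

4.65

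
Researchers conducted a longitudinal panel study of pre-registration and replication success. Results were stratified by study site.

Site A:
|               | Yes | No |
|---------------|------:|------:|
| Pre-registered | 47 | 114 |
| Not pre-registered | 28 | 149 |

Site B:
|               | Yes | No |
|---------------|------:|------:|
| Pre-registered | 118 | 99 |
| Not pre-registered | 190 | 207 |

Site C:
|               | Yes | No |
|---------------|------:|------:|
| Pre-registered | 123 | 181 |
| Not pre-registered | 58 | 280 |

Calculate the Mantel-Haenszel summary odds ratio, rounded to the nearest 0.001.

2.023

OR_MH = Σ(aᵢdᵢ/nᵢ) / Σ(bᵢcᵢ/nᵢ), where nᵢ is the stratum total.
Stratum 1 (Site A): n = 338; a·d/n = 47·149/338 = 20.7189; b·c/n = 114·28/338 = 9.4438
Stratum 2 (Site B): n = 614; a·d/n = 118·207/614 = 39.7818; b·c/n = 99·190/614 = 30.6352
Stratum 3 (Site C): n = 642; a·d/n = 123·280/642 = 53.6449; b·c/n = 181·58/642 = 16.3520
OR_MH = (20.7189 + 39.7818 + 53.6449) / (9.4438 + 30.6352 + 16.3520) = 114.1456 / 56.4310 = 2.02275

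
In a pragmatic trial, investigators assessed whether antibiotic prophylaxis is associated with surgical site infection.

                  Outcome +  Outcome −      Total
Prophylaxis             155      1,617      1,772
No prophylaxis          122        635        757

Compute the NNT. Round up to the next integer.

14

Risk in treated group = 155/1772 = 0.08747; risk in control = 122/757 = 0.16116.
Absolute risk reduction = 0.16116 − 0.08747 = 0.07369
NNT = 1 / ARR = 1 / 0.07369 = 13.570 → round up → 14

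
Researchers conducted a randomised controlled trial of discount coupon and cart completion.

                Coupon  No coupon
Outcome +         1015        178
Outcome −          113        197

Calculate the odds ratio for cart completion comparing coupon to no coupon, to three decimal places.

Reading the table with exposure as columns: a = 1015 (Coupon, case), b = 113 (Coupon, non-case), c = 178 (No coupon, case), d = 197.
OR = (a·d)/(b·c) = (1015 × 197) / (113 × 178) = 199955 / 20114 = 9.94109
The odds of cart completion are about 9.94 times as high in the coupon group.

9.941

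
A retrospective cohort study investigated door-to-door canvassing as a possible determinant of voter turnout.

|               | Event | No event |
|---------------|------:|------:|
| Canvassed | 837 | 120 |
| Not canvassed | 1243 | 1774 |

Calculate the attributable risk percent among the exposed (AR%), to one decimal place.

Cells: a = 837, b = 120, c = 1243, d = 1774.
Risk in exposed = 837/957 = 0.87461; risk in unexposed = 1243/3017 = 0.41200.
RR = 0.87461/0.41200 = 2.12284
AR% = (RR − 1)/RR × 100 = (2.12284 − 1)/2.12284 × 100 = 52.8933%

52.9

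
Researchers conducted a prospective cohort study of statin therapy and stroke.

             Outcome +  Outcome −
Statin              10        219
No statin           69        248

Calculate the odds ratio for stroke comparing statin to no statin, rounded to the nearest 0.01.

Cells: a = 10, b = 219, c = 69, d = 248.
OR = (a·d)/(b·c) = (10 × 248) / (219 × 69) = 2480 / 15111 = 0.16412
Exposure is associated with lower odds of stroke (OR = 0.16 < 1).

0.16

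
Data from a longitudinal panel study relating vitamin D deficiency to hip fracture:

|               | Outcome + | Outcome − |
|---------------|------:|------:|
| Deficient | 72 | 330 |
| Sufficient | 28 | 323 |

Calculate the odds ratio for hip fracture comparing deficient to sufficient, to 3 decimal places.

2.517

Cells: a = 72, b = 330, c = 28, d = 323.
OR = (a·d)/(b·c) = (72 × 323) / (330 × 28) = 23256 / 9240 = 2.51688
The odds of hip fracture are about 2.52 times as high in the deficient group.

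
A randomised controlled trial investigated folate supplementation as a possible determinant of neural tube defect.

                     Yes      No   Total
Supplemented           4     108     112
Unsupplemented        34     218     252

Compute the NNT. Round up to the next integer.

11

Risk in treated group = 4/112 = 0.03571; risk in control = 34/252 = 0.13492.
Absolute risk reduction = 0.13492 − 0.03571 = 0.09921
NNT = 1 / ARR = 1 / 0.09921 = 10.080 → round up → 11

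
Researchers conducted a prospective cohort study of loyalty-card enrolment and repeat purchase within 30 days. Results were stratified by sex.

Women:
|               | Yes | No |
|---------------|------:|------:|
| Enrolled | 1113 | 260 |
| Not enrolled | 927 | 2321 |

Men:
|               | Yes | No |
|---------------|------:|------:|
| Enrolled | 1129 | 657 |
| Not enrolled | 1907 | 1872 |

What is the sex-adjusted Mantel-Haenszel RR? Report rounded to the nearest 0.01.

RR_MH = Σ(aᵢ·n₀ᵢ/nᵢ) / Σ(cᵢ·n₁ᵢ/nᵢ), with n₁ᵢ = aᵢ+bᵢ (exposed), n₀ᵢ = cᵢ+dᵢ (unexposed), nᵢ = n₁ᵢ+n₀ᵢ.
Stratum 1 (Women): n₁ = 1373, n₀ = 3248, n = 4621; a·n₀/n = 1113·3248/4621 = 782.3034; c·n₁/n = 927·1373/4621 = 275.4319
Stratum 2 (Men): n₁ = 1786, n₀ = 3779, n = 5565; a·n₀/n = 1129·3779/5565 = 766.6650; c·n₁/n = 1907·1786/5565 = 612.0219
RR_MH = (782.3034 + 766.6650) / (275.4319 + 612.0219) = 1548.9684 / 887.4539 = 1.74541

1.75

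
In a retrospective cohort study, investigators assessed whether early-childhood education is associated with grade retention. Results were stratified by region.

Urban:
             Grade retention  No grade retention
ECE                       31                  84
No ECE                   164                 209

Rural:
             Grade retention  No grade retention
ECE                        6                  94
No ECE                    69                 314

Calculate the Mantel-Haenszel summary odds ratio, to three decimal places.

0.412

OR_MH = Σ(aᵢdᵢ/nᵢ) / Σ(bᵢcᵢ/nᵢ), where nᵢ is the stratum total.
Stratum 1 (Urban): n = 488; a·d/n = 31·209/488 = 13.2766; b·c/n = 84·164/488 = 28.2295
Stratum 2 (Rural): n = 483; a·d/n = 6·314/483 = 3.9006; b·c/n = 94·69/483 = 13.4286
OR_MH = (13.2766 + 3.9006) / (28.2295 + 13.4286) = 17.1773 / 41.6581 = 0.41234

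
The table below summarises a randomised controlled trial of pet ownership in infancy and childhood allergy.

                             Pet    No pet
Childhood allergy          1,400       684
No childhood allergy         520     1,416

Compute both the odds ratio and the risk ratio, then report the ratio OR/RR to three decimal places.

2.490

Reading the table with exposure as columns: a = 1400 (Pet, case), b = 520 (Pet, non-case), c = 684 (No pet, case), d = 1416.
OR = (1400·1416)/(520·684) = 1982400/355680 = 5.57355
Risk in exposed = 1400/1920 = 0.72917; risk in unexposed = 684/2100 = 0.32571; RR = 2.23867
OR/RR = 5.57355 / 2.23867 = 2.48967
The outcome is not rare, so the OR lies further from 1 than the RR.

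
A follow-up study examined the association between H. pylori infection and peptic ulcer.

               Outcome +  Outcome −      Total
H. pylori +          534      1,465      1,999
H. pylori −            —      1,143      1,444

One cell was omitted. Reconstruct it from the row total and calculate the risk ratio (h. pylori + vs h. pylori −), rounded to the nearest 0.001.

1.282

The missing cell is in the unexposed row: 1444 − 1143 = 301.
So a = 534, b = 1465, c = 301, d = 1143.
RR = [a/(a+b)] / [c/(c+d)] = (534/1999) / (301/1444) = 0.26713/0.20845 = 1.28153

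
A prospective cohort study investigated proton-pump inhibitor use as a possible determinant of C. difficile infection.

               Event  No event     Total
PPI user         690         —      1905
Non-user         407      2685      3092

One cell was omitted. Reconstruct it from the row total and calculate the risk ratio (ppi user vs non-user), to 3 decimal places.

The missing cell is in the exposed row: 1905 − 690 = 1215.
So a = 690, b = 1215, c = 407, d = 2685.
RR = [a/(a+b)] / [c/(c+d)] = (690/1905) / (407/3092) = 0.36220/0.13163 = 2.75169

2.752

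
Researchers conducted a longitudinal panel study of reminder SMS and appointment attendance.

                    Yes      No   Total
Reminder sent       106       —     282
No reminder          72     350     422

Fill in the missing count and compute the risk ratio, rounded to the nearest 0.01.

2.20

The missing cell is in the exposed row: 282 − 106 = 176.
So a = 106, b = 176, c = 72, d = 350.
RR = [a/(a+b)] / [c/(c+d)] = (106/282) / (72/422) = 0.37589/0.17062 = 2.20311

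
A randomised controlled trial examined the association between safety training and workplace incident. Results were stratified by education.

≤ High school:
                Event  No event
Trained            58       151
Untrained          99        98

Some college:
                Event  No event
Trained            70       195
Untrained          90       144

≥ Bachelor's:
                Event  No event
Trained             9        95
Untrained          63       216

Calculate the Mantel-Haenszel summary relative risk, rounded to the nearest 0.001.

RR_MH = Σ(aᵢ·n₀ᵢ/nᵢ) / Σ(cᵢ·n₁ᵢ/nᵢ), with n₁ᵢ = aᵢ+bᵢ (exposed), n₀ᵢ = cᵢ+dᵢ (unexposed), nᵢ = n₁ᵢ+n₀ᵢ.
Stratum 1 (≤ High school): n₁ = 209, n₀ = 197, n = 406; a·n₀/n = 58·197/406 = 28.1429; c·n₁/n = 99·209/406 = 50.9631
Stratum 2 (Some college): n₁ = 265, n₀ = 234, n = 499; a·n₀/n = 70·234/499 = 32.8257; c·n₁/n = 90·265/499 = 47.7956
Stratum 3 (≥ Bachelor's): n₁ = 104, n₀ = 279, n = 383; a·n₀/n = 9·279/383 = 6.5561; c·n₁/n = 63·104/383 = 17.1070
RR_MH = (28.1429 + 32.8257 + 6.5561) / (50.9631 + 47.7956 + 17.1070) = 67.5246 / 115.8657 = 0.58278

0.583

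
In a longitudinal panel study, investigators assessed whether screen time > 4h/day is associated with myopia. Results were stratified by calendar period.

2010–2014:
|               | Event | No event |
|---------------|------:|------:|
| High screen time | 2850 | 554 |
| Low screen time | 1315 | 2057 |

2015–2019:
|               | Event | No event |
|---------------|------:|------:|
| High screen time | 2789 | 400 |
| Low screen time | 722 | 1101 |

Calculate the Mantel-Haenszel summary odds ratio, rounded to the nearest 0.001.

8.949

OR_MH = Σ(aᵢdᵢ/nᵢ) / Σ(bᵢcᵢ/nᵢ), where nᵢ is the stratum total.
Stratum 1 (2010–2014): n = 6776; a·d/n = 2850·2057/6776 = 865.1786; b·c/n = 554·1315/6776 = 107.5133
Stratum 2 (2015–2019): n = 5012; a·d/n = 2789·1101/5012 = 612.6674; b·c/n = 400·722/5012 = 57.6217
OR_MH = (865.1786 + 612.6674) / (107.5133 + 57.6217) = 1477.8460 / 165.1350 = 8.94932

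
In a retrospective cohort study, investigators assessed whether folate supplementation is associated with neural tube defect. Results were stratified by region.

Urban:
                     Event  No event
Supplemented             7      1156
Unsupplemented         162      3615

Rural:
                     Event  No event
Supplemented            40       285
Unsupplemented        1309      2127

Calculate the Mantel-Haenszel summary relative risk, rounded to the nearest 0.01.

RR_MH = Σ(aᵢ·n₀ᵢ/nᵢ) / Σ(cᵢ·n₁ᵢ/nᵢ), with n₁ᵢ = aᵢ+bᵢ (exposed), n₀ᵢ = cᵢ+dᵢ (unexposed), nᵢ = n₁ᵢ+n₀ᵢ.
Stratum 1 (Urban): n₁ = 1163, n₀ = 3777, n = 4940; a·n₀/n = 7·3777/4940 = 5.3520; c·n₁/n = 162·1163/4940 = 38.1389
Stratum 2 (Rural): n₁ = 325, n₀ = 3436, n = 3761; a·n₀/n = 40·3436/3761 = 36.5435; c·n₁/n = 1309·325/3761 = 113.1149
RR_MH = (5.3520 + 36.5435) / (38.1389 + 113.1149) = 41.8955 / 151.2537 = 0.27699

0.28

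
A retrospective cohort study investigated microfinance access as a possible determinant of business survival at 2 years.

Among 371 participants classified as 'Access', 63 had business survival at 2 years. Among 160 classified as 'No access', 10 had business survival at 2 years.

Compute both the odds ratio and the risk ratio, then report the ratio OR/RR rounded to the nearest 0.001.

From the description: a = 63, b = 308, c = 10, d = 150.
OR = (63·150)/(308·10) = 9450/3080 = 3.06818
Risk in exposed = 63/371 = 0.16981; risk in unexposed = 10/160 = 0.06250; RR = 2.71698
OR/RR = 3.06818 / 2.71698 = 1.12926
The outcome is not rare, so the OR lies further from 1 than the RR.

1.129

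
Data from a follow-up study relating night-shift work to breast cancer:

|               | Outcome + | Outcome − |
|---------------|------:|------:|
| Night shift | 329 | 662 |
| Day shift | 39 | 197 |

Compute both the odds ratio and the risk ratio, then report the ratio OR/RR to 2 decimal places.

Cells: a = 329, b = 662, c = 39, d = 197.
OR = (329·197)/(662·39) = 64813/25818 = 2.51038
Risk in exposed = 329/991 = 0.33199; risk in unexposed = 39/236 = 0.16525; RR = 2.00895
OR/RR = 2.51038 / 2.00895 = 1.24960
The outcome is not rare, so the OR lies further from 1 than the RR.

1.25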